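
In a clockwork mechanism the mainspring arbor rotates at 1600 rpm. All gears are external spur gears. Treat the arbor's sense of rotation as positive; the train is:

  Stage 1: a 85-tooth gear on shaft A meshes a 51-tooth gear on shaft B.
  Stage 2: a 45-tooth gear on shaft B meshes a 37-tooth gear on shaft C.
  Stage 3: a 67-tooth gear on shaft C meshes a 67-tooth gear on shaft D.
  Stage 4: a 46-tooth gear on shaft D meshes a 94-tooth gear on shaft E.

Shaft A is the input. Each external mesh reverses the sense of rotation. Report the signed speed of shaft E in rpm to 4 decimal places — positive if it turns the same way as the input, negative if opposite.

Stage 1 [85T→51T]: ω = 1600.0000×85/51 = 2666.6667 rpm, dir flips to −; running = −2666.6667
Stage 2 [45T→37T]: ω = 2666.6667×45/37 = 3243.2432 rpm, dir flips to +; running = +3243.2432
Stage 3 [67T→67T]: ω = 3243.2432×67/67 = 3243.2432 rpm, dir flips to −; running = −3243.2432
Stage 4 [46T→94T]: ω = 3243.2432×46/94 = 1587.1190 rpm, dir flips to +; running = +1587.1190

+1587.1190 rpm (same as input, |ω| = 1587.1190 rpm)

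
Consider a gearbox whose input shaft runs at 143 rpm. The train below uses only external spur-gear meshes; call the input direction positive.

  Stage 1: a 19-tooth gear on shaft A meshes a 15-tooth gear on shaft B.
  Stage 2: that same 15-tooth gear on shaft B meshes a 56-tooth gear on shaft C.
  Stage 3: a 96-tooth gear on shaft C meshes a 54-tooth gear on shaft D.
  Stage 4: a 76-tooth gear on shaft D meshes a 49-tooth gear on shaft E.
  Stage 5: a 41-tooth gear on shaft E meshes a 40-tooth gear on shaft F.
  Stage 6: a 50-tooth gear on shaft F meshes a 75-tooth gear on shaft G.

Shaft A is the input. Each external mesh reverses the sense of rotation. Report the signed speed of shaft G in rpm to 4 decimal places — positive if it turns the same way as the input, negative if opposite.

Stage 1 [19T→15T]: ω = 143.0000×19/15 = 181.1333 rpm, dir flips to −; running = −181.1333
Stage 2 [15T→56T]: ω = 181.1333×15/56 = 48.5179 rpm, dir flips to +; running = +48.5179
Stage 3 [96T→54T]: ω = 48.5179×96/54 = 86.2540 rpm, dir flips to −; running = −86.2540
Stage 4 [76T→49T]: ω = 86.2540×76/49 = 133.7817 rpm, dir flips to +; running = +133.7817
Stage 5 [41T→40T]: ω = 133.7817×41/40 = 137.1262 rpm, dir flips to −; running = −137.1262
Stage 6 [50T→75T]: ω = 137.1262×50/75 = 91.4175 rpm, dir flips to +; running = +91.4175

+91.4175 rpm (same as input, |ω| = 91.4175 rpm)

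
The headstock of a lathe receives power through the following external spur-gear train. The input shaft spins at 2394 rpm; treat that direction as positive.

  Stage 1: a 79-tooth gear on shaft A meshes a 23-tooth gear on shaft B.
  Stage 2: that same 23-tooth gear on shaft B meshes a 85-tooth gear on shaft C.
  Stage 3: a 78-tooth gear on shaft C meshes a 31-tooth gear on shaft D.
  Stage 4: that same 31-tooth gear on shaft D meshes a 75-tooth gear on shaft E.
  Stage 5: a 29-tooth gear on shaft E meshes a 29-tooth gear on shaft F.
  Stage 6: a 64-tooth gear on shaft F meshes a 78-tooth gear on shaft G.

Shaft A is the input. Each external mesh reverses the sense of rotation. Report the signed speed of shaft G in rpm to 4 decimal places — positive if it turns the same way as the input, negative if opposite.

+1898.6767 rpm (same as input, |ω| = 1898.6767 rpm)

Stage 1 [79T→23T]: ω = 2394.0000×79/23 = 8222.8696 rpm, dir flips to −; running = −8222.8696
Stage 2 [23T→85T]: ω = 8222.8696×23/85 = 2225.0118 rpm, dir flips to +; running = +2225.0118
Stage 3 [78T→31T]: ω = 2225.0118×78/31 = 5598.4167 rpm, dir flips to −; running = −5598.4167
Stage 4 [31T→75T]: ω = 5598.4167×31/75 = 2314.0122 rpm, dir flips to +; running = +2314.0122
Stage 5 [29T→29T]: ω = 2314.0122×29/29 = 2314.0122 rpm, dir flips to −; running = −2314.0122
Stage 6 [64T→78T]: ω = 2314.0122×64/78 = 1898.6767 rpm, dir flips to +; running = +1898.6767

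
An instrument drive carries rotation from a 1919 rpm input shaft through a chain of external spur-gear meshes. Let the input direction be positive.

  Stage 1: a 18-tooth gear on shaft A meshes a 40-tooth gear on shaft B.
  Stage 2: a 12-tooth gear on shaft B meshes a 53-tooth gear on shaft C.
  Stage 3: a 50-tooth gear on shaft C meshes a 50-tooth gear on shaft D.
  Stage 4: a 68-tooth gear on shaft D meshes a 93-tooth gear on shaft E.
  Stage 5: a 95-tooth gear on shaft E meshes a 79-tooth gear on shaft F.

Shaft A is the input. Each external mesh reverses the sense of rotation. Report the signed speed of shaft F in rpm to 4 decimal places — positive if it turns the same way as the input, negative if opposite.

Stage 1 [18T→40T]: ω = 1919.0000×18/40 = 863.5500 rpm, dir flips to −; running = −863.5500
Stage 2 [12T→53T]: ω = 863.5500×12/53 = 195.5208 rpm, dir flips to +; running = +195.5208
Stage 3 [50T→50T]: ω = 195.5208×50/50 = 195.5208 rpm, dir flips to −; running = −195.5208
Stage 4 [68T→93T]: ω = 195.5208×68/93 = 142.9614 rpm, dir flips to +; running = +142.9614
Stage 5 [95T→79T]: ω = 142.9614×95/79 = 171.9156 rpm, dir flips to −; running = −171.9156

-171.9156 rpm (opposite to input, |ω| = 171.9156 rpm)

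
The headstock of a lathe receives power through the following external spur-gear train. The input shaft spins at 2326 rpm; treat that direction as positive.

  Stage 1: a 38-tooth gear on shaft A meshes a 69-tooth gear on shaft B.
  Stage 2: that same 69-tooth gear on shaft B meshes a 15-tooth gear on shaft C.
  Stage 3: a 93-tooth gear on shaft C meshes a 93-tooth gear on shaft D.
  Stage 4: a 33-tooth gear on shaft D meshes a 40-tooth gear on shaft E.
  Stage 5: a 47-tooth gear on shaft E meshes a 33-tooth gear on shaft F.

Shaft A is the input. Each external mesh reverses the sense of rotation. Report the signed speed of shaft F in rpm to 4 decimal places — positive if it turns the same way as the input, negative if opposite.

Stage 1 [38T→69T]: ω = 2326.0000×38/69 = 1280.9855 rpm, dir flips to −; running = −1280.9855
Stage 2 [69T→15T]: ω = 1280.9855×69/15 = 5892.5333 rpm, dir flips to +; running = +5892.5333
Stage 3 [93T→93T]: ω = 5892.5333×93/93 = 5892.5333 rpm, dir flips to −; running = −5892.5333
Stage 4 [33T→40T]: ω = 5892.5333×33/40 = 4861.3400 rpm, dir flips to +; running = +4861.3400
Stage 5 [47T→33T]: ω = 4861.3400×47/33 = 6923.7267 rpm, dir flips to −; running = −6923.7267

-6923.7267 rpm (opposite to input, |ω| = 6923.7267 rpm)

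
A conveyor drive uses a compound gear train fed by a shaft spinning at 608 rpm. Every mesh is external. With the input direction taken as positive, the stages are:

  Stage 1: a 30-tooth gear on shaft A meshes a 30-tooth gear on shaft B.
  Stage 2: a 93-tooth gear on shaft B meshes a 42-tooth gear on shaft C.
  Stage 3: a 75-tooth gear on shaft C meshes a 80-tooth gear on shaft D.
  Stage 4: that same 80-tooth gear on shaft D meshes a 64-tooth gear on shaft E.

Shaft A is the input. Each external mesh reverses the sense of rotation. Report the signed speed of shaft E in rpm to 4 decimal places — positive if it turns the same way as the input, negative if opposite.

Stage 1 [30T→30T]: ω = 608.0000×30/30 = 608.0000 rpm, dir flips to −; running = −608.0000
Stage 2 [93T→42T]: ω = 608.0000×93/42 = 1346.2857 rpm, dir flips to +; running = +1346.2857
Stage 3 [75T→80T]: ω = 1346.2857×75/80 = 1262.1429 rpm, dir flips to −; running = −1262.1429
Stage 4 [80T→64T]: ω = 1262.1429×80/64 = 1577.6786 rpm, dir flips to +; running = +1577.6786

+1577.6786 rpm (same as input, |ω| = 1577.6786 rpm)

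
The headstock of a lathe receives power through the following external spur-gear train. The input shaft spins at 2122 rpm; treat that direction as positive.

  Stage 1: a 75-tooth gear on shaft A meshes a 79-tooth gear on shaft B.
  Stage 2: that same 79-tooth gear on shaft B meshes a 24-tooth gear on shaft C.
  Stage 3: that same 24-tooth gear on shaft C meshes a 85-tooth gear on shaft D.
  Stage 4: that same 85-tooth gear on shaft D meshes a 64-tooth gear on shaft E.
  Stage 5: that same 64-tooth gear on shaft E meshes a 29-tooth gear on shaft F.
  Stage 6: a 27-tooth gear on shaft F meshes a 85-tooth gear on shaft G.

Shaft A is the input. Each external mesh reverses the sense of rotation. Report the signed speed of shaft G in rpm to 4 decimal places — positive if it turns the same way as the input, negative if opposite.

+1743.2252 rpm (same as input, |ω| = 1743.2252 rpm)

Stage 1 [75T→79T]: ω = 2122.0000×75/79 = 2014.5570 rpm, dir flips to −; running = −2014.5570
Stage 2 [79T→24T]: ω = 2014.5570×79/24 = 6631.2500 rpm, dir flips to +; running = +6631.2500
Stage 3 [24T→85T]: ω = 6631.2500×24/85 = 1872.3529 rpm, dir flips to −; running = −1872.3529
Stage 4 [85T→64T]: ω = 1872.3529×85/64 = 2486.7188 rpm, dir flips to +; running = +2486.7188
Stage 5 [64T→29T]: ω = 2486.7188×64/29 = 5487.9310 rpm, dir flips to −; running = −5487.9310
Stage 6 [27T→85T]: ω = 5487.9310×27/85 = 1743.2252 rpm, dir flips to +; running = +1743.2252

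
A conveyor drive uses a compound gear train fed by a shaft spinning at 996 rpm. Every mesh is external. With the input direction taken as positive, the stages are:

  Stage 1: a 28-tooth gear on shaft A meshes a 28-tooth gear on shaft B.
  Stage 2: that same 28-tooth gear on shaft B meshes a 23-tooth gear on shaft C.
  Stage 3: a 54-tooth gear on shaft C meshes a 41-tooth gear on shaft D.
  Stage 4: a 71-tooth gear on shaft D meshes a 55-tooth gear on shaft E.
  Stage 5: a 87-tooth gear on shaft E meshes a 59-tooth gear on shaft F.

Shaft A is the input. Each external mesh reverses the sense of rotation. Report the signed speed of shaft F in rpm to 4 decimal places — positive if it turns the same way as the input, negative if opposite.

-3039.9213 rpm (opposite to input, |ω| = 3039.9213 rpm)

Stage 1 [28T→28T]: ω = 996.0000×28/28 = 996.0000 rpm, dir flips to −; running = −996.0000
Stage 2 [28T→23T]: ω = 996.0000×28/23 = 1212.5217 rpm, dir flips to +; running = +1212.5217
Stage 3 [54T→41T]: ω = 1212.5217×54/41 = 1596.9799 rpm, dir flips to −; running = −1596.9799
Stage 4 [71T→55T]: ω = 1596.9799×71/55 = 2061.5558 rpm, dir flips to +; running = +2061.5558
Stage 5 [87T→59T]: ω = 2061.5558×87/59 = 3039.9213 rpm, dir flips to −; running = −3039.9213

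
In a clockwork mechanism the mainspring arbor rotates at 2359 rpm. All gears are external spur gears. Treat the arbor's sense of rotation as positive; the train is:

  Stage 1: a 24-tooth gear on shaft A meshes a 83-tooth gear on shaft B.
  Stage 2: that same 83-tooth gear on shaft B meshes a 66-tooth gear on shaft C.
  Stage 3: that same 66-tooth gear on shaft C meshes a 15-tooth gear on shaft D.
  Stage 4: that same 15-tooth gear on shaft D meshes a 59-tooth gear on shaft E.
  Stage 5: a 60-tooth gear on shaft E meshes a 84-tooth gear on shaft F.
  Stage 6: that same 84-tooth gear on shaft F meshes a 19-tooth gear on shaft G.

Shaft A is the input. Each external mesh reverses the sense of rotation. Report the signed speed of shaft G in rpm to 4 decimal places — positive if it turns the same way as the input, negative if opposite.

+3030.2944 rpm (same as input, |ω| = 3030.2944 rpm)

Stage 1 [24T→83T]: ω = 2359.0000×24/83 = 682.1205 rpm, dir flips to −; running = −682.1205
Stage 2 [83T→66T]: ω = 682.1205×83/66 = 857.8182 rpm, dir flips to +; running = +857.8182
Stage 3 [66T→15T]: ω = 857.8182×66/15 = 3774.4000 rpm, dir flips to −; running = −3774.4000
Stage 4 [15T→59T]: ω = 3774.4000×15/59 = 959.5932 rpm, dir flips to +; running = +959.5932
Stage 5 [60T→84T]: ω = 959.5932×60/84 = 685.4237 rpm, dir flips to −; running = −685.4237
Stage 6 [84T→19T]: ω = 685.4237×84/19 = 3030.2944 rpm, dir flips to +; running = +3030.2944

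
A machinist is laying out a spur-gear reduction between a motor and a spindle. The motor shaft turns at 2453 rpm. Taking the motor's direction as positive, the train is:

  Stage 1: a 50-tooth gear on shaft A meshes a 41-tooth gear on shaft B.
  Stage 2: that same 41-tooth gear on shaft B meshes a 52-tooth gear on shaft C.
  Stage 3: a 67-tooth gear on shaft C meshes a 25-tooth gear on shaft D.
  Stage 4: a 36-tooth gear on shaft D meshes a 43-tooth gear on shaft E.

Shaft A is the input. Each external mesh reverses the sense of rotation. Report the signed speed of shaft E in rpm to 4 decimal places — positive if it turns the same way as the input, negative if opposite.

+5292.1610 rpm (same as input, |ω| = 5292.1610 rpm)

Stage 1 [50T→41T]: ω = 2453.0000×50/41 = 2991.4634 rpm, dir flips to −; running = −2991.4634
Stage 2 [41T→52T]: ω = 2991.4634×41/52 = 2358.6538 rpm, dir flips to +; running = +2358.6538
Stage 3 [67T→25T]: ω = 2358.6538×67/25 = 6321.1923 rpm, dir flips to −; running = −6321.1923
Stage 4 [36T→43T]: ω = 6321.1923×36/43 = 5292.1610 rpm, dir flips to +; running = +5292.1610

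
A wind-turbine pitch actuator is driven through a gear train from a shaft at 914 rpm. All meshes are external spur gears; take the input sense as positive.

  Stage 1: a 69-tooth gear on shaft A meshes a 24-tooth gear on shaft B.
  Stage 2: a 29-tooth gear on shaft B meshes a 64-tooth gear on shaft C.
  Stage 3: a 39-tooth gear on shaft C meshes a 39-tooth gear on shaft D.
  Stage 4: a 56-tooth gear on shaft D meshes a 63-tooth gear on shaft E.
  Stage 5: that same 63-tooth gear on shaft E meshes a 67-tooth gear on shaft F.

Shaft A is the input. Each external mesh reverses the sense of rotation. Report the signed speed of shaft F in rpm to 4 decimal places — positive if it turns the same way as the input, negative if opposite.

-995.2113 rpm (opposite to input, |ω| = 995.2113 rpm)

Stage 1 [69T→24T]: ω = 914.0000×69/24 = 2627.7500 rpm, dir flips to −; running = −2627.7500
Stage 2 [29T→64T]: ω = 2627.7500×29/64 = 1190.6992 rpm, dir flips to +; running = +1190.6992
Stage 3 [39T→39T]: ω = 1190.6992×39/39 = 1190.6992 rpm, dir flips to −; running = −1190.6992
Stage 4 [56T→63T]: ω = 1190.6992×56/63 = 1058.3993 rpm, dir flips to +; running = +1058.3993
Stage 5 [63T→67T]: ω = 1058.3993×63/67 = 995.2113 rpm, dir flips to −; running = −995.2113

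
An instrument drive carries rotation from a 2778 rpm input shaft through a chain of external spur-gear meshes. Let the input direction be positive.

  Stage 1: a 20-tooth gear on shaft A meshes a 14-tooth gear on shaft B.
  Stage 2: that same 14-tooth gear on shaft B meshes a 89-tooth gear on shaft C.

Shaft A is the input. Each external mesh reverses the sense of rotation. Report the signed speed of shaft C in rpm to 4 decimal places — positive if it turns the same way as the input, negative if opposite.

+624.2697 rpm (same as input, |ω| = 624.2697 rpm)

Stage 1 [20T→14T]: ω = 2778.0000×20/14 = 3968.5714 rpm, dir flips to −; running = −3968.5714
Stage 2 [14T→89T]: ω = 3968.5714×14/89 = 624.2697 rpm, dir flips to +; running = +624.2697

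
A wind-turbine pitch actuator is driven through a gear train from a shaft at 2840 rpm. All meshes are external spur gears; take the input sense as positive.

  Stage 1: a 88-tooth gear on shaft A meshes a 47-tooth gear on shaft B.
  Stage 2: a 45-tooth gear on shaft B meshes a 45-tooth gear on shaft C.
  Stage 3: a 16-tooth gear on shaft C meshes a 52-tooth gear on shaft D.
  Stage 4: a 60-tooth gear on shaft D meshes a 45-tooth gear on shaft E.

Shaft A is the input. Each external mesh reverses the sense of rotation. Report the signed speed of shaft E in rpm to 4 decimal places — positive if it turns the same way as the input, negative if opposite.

Stage 1 [88T→47T]: ω = 2840.0000×88/47 = 5317.4468 rpm, dir flips to −; running = −5317.4468
Stage 2 [45T→45T]: ω = 5317.4468×45/45 = 5317.4468 rpm, dir flips to +; running = +5317.4468
Stage 3 [16T→52T]: ω = 5317.4468×16/52 = 1636.1375 rpm, dir flips to −; running = −1636.1375
Stage 4 [60T→45T]: ω = 1636.1375×60/45 = 2181.5166 rpm, dir flips to +; running = +2181.5166

+2181.5166 rpm (same as input, |ω| = 2181.5166 rpm)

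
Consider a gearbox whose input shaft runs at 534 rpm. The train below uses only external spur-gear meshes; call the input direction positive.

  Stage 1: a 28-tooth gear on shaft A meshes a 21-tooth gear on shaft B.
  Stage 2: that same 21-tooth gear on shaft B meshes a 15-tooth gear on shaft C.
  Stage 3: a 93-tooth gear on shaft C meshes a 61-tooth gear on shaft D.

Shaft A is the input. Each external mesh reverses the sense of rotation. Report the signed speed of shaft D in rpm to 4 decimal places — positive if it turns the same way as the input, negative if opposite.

-1519.7115 rpm (opposite to input, |ω| = 1519.7115 rpm)

Stage 1 [28T→21T]: ω = 534.0000×28/21 = 712.0000 rpm, dir flips to −; running = −712.0000
Stage 2 [21T→15T]: ω = 712.0000×21/15 = 996.8000 rpm, dir flips to +; running = +996.8000
Stage 3 [93T→61T]: ω = 996.8000×93/61 = 1519.7115 rpm, dir flips to −; running = −1519.7115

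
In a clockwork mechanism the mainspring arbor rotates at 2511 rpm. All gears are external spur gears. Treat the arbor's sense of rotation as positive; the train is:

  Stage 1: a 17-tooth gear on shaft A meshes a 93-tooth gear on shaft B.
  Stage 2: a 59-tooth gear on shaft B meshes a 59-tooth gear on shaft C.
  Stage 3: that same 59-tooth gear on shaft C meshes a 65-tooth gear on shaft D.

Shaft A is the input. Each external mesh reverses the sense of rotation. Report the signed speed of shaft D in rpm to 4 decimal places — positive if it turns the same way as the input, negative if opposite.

-416.6308 rpm (opposite to input, |ω| = 416.6308 rpm)

Stage 1 [17T→93T]: ω = 2511.0000×17/93 = 459.0000 rpm, dir flips to −; running = −459.0000
Stage 2 [59T→59T]: ω = 459.0000×59/59 = 459.0000 rpm, dir flips to +; running = +459.0000
Stage 3 [59T→65T]: ω = 459.0000×59/65 = 416.6308 rpm, dir flips to −; running = −416.6308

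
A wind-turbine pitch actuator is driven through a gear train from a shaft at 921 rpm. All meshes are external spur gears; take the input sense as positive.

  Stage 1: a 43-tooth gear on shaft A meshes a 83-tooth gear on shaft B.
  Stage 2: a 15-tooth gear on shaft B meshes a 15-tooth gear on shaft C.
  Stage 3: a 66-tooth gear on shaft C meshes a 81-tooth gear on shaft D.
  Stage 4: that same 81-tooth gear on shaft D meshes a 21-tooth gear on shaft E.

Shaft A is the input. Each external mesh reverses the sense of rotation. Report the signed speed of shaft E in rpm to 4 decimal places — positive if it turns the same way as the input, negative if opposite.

Stage 1 [43T→83T]: ω = 921.0000×43/83 = 477.1446 rpm, dir flips to −; running = −477.1446
Stage 2 [15T→15T]: ω = 477.1446×15/15 = 477.1446 rpm, dir flips to +; running = +477.1446
Stage 3 [66T→81T]: ω = 477.1446×66/81 = 388.7845 rpm, dir flips to −; running = −388.7845
Stage 4 [81T→21T]: ω = 388.7845×81/21 = 1499.5972 rpm, dir flips to +; running = +1499.5972

+1499.5972 rpm (same as input, |ω| = 1499.5972 rpm)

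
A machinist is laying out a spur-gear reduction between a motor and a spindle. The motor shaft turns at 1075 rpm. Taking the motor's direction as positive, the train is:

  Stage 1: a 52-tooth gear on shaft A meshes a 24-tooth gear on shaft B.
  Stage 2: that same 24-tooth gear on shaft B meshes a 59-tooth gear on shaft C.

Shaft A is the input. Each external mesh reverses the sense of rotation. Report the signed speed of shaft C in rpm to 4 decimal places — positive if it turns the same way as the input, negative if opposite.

+947.4576 rpm (same as input, |ω| = 947.4576 rpm)

Stage 1 [52T→24T]: ω = 1075.0000×52/24 = 2329.1667 rpm, dir flips to −; running = −2329.1667
Stage 2 [24T→59T]: ω = 2329.1667×24/59 = 947.4576 rpm, dir flips to +; running = +947.4576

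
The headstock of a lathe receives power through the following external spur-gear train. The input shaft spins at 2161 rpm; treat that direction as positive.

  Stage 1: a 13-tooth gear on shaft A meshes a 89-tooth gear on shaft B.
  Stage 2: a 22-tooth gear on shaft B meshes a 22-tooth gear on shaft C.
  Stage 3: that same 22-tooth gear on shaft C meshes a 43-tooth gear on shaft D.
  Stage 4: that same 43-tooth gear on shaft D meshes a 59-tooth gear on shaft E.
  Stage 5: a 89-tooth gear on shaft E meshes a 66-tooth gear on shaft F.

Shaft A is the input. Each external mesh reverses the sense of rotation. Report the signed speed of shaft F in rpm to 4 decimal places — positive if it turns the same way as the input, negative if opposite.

-158.7175 rpm (opposite to input, |ω| = 158.7175 rpm)

Stage 1 [13T→89T]: ω = 2161.0000×13/89 = 315.6517 rpm, dir flips to −; running = −315.6517
Stage 2 [22T→22T]: ω = 315.6517×22/22 = 315.6517 rpm, dir flips to +; running = +315.6517
Stage 3 [22T→43T]: ω = 315.6517×22/43 = 161.4962 rpm, dir flips to −; running = −161.4962
Stage 4 [43T→59T]: ω = 161.4962×43/59 = 117.7006 rpm, dir flips to +; running = +117.7006
Stage 5 [89T→66T]: ω = 117.7006×89/66 = 158.7175 rpm, dir flips to −; running = −158.7175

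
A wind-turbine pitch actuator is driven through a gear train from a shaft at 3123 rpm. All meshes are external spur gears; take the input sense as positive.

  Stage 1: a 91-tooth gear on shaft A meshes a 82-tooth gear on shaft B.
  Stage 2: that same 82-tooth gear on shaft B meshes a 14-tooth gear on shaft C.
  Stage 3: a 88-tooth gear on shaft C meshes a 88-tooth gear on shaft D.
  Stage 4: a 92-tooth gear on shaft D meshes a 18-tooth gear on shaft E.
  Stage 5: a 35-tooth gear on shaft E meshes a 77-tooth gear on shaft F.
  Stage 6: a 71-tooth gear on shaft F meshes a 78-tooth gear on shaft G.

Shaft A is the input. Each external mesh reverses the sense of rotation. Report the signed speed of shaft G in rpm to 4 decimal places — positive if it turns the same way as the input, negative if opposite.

Stage 1 [91T→82T]: ω = 3123.0000×91/82 = 3465.7683 rpm, dir flips to −; running = −3465.7683
Stage 2 [82T→14T]: ω = 3465.7683×82/14 = 20299.5000 rpm, dir flips to +; running = +20299.5000
Stage 3 [88T→88T]: ω = 20299.5000×88/88 = 20299.5000 rpm, dir flips to −; running = −20299.5000
Stage 4 [92T→18T]: ω = 20299.5000×92/18 = 103753.0000 rpm, dir flips to +; running = +103753.0000
Stage 5 [35T→77T]: ω = 103753.0000×35/77 = 47160.4545 rpm, dir flips to −; running = −47160.4545
Stage 6 [71T→78T]: ω = 47160.4545×71/78 = 42928.1061 rpm, dir flips to +; running = +42928.1061

+42928.1061 rpm (same as input, |ω| = 42928.1061 rpm)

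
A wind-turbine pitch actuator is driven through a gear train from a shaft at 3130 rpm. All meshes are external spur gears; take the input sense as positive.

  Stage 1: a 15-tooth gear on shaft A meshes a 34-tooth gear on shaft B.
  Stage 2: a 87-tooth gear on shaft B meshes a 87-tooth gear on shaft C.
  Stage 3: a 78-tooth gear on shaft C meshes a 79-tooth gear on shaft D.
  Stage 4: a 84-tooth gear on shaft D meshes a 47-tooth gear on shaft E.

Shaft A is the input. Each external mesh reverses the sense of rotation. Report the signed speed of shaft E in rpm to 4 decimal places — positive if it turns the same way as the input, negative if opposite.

+2436.7200 rpm (same as input, |ω| = 2436.7200 rpm)

Stage 1 [15T→34T]: ω = 3130.0000×15/34 = 1380.8824 rpm, dir flips to −; running = −1380.8824
Stage 2 [87T→87T]: ω = 1380.8824×87/87 = 1380.8824 rpm, dir flips to +; running = +1380.8824
Stage 3 [78T→79T]: ω = 1380.8824×78/79 = 1363.4028 rpm, dir flips to −; running = −1363.4028
Stage 4 [84T→47T]: ω = 1363.4028×84/47 = 2436.7200 rpm, dir flips to +; running = +2436.7200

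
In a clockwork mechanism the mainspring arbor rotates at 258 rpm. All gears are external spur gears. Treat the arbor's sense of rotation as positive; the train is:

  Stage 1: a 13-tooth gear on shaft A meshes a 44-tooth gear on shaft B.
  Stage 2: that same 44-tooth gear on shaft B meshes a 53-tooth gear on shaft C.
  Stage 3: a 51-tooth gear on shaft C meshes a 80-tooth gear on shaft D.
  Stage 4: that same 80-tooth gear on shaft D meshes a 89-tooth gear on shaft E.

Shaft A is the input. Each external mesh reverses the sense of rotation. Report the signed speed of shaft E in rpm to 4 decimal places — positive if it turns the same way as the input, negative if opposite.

+36.2633 rpm (same as input, |ω| = 36.2633 rpm)

Stage 1 [13T→44T]: ω = 258.0000×13/44 = 76.2273 rpm, dir flips to −; running = −76.2273
Stage 2 [44T→53T]: ω = 76.2273×44/53 = 63.2830 rpm, dir flips to +; running = +63.2830
Stage 3 [51T→80T]: ω = 63.2830×51/80 = 40.3429 rpm, dir flips to −; running = −40.3429
Stage 4 [80T→89T]: ω = 40.3429×80/89 = 36.2633 rpm, dir flips to +; running = +36.2633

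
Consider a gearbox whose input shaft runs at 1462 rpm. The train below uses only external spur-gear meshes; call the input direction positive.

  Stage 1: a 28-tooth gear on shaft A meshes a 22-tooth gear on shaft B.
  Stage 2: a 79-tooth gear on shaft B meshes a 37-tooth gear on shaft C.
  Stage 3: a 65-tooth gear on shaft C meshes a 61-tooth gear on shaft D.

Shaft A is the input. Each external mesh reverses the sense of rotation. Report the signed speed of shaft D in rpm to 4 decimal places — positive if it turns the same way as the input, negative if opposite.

Stage 1 [28T→22T]: ω = 1462.0000×28/22 = 1860.7273 rpm, dir flips to −; running = −1860.7273
Stage 2 [79T→37T]: ω = 1860.7273×79/37 = 3972.9042 rpm, dir flips to +; running = +3972.9042
Stage 3 [65T→61T]: ω = 3972.9042×65/61 = 4233.4225 rpm, dir flips to −; running = −4233.4225

-4233.4225 rpm (opposite to input, |ω| = 4233.4225 rpm)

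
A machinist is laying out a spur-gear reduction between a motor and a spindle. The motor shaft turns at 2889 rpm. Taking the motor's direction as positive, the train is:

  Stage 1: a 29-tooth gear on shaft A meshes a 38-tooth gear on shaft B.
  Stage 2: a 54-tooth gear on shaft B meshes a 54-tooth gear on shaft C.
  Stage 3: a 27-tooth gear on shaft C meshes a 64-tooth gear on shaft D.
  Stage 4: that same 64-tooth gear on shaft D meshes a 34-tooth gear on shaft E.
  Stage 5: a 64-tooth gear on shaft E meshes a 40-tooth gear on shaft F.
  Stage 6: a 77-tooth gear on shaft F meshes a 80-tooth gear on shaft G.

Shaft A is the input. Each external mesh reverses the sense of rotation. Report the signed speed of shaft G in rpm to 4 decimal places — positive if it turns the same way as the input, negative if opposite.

Stage 1 [29T→38T]: ω = 2889.0000×29/38 = 2204.7632 rpm, dir flips to −; running = −2204.7632
Stage 2 [54T→54T]: ω = 2204.7632×54/54 = 2204.7632 rpm, dir flips to +; running = +2204.7632
Stage 3 [27T→64T]: ω = 2204.7632×27/64 = 930.1345 rpm, dir flips to −; running = −930.1345
Stage 4 [64T→34T]: ω = 930.1345×64/34 = 1750.8413 rpm, dir flips to +; running = +1750.8413
Stage 5 [64T→40T]: ω = 1750.8413×64/40 = 2801.3461 rpm, dir flips to −; running = −2801.3461
Stage 6 [77T→80T]: ω = 2801.3461×77/80 = 2696.2957 rpm, dir flips to +; running = +2696.2957

+2696.2957 rpm (same as input, |ω| = 2696.2957 rpm)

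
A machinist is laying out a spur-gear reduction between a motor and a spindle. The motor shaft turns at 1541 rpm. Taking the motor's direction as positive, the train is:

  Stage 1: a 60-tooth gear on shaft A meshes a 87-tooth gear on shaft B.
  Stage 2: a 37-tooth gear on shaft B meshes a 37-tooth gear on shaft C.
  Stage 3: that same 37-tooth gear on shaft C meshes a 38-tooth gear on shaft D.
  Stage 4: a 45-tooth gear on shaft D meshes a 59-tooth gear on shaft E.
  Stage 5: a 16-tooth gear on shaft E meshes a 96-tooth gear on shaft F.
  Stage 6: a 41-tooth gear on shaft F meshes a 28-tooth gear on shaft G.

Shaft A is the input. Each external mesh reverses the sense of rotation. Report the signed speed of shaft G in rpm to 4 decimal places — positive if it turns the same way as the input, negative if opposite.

Stage 1 [60T→87T]: ω = 1541.0000×60/87 = 1062.7586 rpm, dir flips to −; running = −1062.7586
Stage 2 [37T→37T]: ω = 1062.7586×37/37 = 1062.7586 rpm, dir flips to +; running = +1062.7586
Stage 3 [37T→38T]: ω = 1062.7586×37/38 = 1034.7913 rpm, dir flips to −; running = −1034.7913
Stage 4 [45T→59T]: ω = 1034.7913×45/59 = 789.2476 rpm, dir flips to +; running = +789.2476
Stage 5 [16T→96T]: ω = 789.2476×16/96 = 131.5413 rpm, dir flips to −; running = −131.5413
Stage 6 [41T→28T]: ω = 131.5413×41/28 = 192.6140 rpm, dir flips to +; running = +192.6140

+192.6140 rpm (same as input, |ω| = 192.6140 rpm)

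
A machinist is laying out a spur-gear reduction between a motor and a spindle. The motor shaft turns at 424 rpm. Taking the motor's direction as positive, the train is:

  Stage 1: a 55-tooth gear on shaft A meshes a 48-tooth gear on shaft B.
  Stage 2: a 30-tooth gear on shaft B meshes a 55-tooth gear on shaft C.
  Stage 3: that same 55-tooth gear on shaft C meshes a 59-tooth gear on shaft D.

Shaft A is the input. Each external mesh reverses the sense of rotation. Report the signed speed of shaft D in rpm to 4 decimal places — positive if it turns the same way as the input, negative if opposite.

-247.0339 rpm (opposite to input, |ω| = 247.0339 rpm)

Stage 1 [55T→48T]: ω = 424.0000×55/48 = 485.8333 rpm, dir flips to −; running = −485.8333
Stage 2 [30T→55T]: ω = 485.8333×30/55 = 265.0000 rpm, dir flips to +; running = +265.0000
Stage 3 [55T→59T]: ω = 265.0000×55/59 = 247.0339 rpm, dir flips to −; running = −247.0339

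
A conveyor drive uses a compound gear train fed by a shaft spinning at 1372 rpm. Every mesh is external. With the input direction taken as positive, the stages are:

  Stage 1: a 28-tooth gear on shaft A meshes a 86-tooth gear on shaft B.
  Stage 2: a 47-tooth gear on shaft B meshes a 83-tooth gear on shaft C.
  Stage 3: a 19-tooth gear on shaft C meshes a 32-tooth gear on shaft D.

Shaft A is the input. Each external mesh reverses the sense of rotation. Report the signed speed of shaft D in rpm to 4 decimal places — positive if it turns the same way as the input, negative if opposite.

Stage 1 [28T→86T]: ω = 1372.0000×28/86 = 446.6977 rpm, dir flips to −; running = −446.6977
Stage 2 [47T→83T]: ω = 446.6977×47/83 = 252.9493 rpm, dir flips to +; running = +252.9493
Stage 3 [19T→32T]: ω = 252.9493×19/32 = 150.1886 rpm, dir flips to −; running = −150.1886

-150.1886 rpm (opposite to input, |ω| = 150.1886 rpm)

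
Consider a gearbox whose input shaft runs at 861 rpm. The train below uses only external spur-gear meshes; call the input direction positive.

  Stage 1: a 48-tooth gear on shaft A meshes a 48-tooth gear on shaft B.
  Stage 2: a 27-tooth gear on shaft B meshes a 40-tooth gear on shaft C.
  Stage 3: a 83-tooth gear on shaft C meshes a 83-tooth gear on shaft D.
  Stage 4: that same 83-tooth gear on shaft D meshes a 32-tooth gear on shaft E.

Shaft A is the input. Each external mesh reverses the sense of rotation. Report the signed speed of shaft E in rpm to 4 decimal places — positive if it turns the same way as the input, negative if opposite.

+1507.4227 rpm (same as input, |ω| = 1507.4227 rpm)

Stage 1 [48T→48T]: ω = 861.0000×48/48 = 861.0000 rpm, dir flips to −; running = −861.0000
Stage 2 [27T→40T]: ω = 861.0000×27/40 = 581.1750 rpm, dir flips to +; running = +581.1750
Stage 3 [83T→83T]: ω = 581.1750×83/83 = 581.1750 rpm, dir flips to −; running = −581.1750
Stage 4 [83T→32T]: ω = 581.1750×83/32 = 1507.4227 rpm, dir flips to +; running = +1507.4227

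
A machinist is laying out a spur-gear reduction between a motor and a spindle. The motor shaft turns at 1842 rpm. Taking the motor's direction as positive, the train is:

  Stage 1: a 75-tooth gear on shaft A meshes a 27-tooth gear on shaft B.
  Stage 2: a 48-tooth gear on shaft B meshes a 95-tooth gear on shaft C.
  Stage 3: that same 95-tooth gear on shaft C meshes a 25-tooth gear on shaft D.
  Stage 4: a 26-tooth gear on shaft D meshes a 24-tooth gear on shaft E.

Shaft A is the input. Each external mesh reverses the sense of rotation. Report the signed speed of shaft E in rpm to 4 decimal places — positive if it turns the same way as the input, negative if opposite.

Stage 1 [75T→27T]: ω = 1842.0000×75/27 = 5116.6667 rpm, dir flips to −; running = −5116.6667
Stage 2 [48T→95T]: ω = 5116.6667×48/95 = 2585.2632 rpm, dir flips to +; running = +2585.2632
Stage 3 [95T→25T]: ω = 2585.2632×95/25 = 9824.0000 rpm, dir flips to −; running = −9824.0000
Stage 4 [26T→24T]: ω = 9824.0000×26/24 = 10642.6667 rpm, dir flips to +; running = +10642.6667

+10642.6667 rpm (same as input, |ω| = 10642.6667 rpm)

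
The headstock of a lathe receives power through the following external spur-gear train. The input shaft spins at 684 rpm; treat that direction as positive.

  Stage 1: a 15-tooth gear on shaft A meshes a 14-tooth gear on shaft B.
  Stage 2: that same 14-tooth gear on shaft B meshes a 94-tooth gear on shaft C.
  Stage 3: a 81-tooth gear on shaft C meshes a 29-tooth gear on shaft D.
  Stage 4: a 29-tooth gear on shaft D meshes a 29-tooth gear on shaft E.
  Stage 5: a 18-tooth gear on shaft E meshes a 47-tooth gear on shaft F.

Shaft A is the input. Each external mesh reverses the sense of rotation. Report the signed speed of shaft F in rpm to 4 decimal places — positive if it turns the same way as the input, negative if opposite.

-116.7565 rpm (opposite to input, |ω| = 116.7565 rpm)

Stage 1 [15T→14T]: ω = 684.0000×15/14 = 732.8571 rpm, dir flips to −; running = −732.8571
Stage 2 [14T→94T]: ω = 732.8571×14/94 = 109.1489 rpm, dir flips to +; running = +109.1489
Stage 3 [81T→29T]: ω = 109.1489×81/29 = 304.8643 rpm, dir flips to −; running = −304.8643
Stage 4 [29T→29T]: ω = 304.8643×29/29 = 304.8643 rpm, dir flips to +; running = +304.8643
Stage 5 [18T→47T]: ω = 304.8643×18/47 = 116.7565 rpm, dir flips to −; running = −116.7565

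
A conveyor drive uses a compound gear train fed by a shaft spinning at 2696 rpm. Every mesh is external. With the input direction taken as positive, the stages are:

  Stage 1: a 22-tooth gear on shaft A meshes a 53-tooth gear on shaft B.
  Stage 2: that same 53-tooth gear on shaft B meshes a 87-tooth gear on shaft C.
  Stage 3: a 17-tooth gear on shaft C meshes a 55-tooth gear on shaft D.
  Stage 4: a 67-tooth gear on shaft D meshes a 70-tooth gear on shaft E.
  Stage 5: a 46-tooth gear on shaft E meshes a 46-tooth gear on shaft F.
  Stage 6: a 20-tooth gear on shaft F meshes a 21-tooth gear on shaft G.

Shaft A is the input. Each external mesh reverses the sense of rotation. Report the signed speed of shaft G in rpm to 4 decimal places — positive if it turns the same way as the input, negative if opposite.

+192.0866 rpm (same as input, |ω| = 192.0866 rpm)

Stage 1 [22T→53T]: ω = 2696.0000×22/53 = 1119.0943 rpm, dir flips to −; running = −1119.0943
Stage 2 [53T→87T]: ω = 1119.0943×53/87 = 681.7471 rpm, dir flips to +; running = +681.7471
Stage 3 [17T→55T]: ω = 681.7471×17/55 = 210.7218 rpm, dir flips to −; running = −210.7218
Stage 4 [67T→70T]: ω = 210.7218×67/70 = 201.6909 rpm, dir flips to +; running = +201.6909
Stage 5 [46T→46T]: ω = 201.6909×46/46 = 201.6909 rpm, dir flips to −; running = −201.6909
Stage 6 [20T→21T]: ω = 201.6909×20/21 = 192.0866 rpm, dir flips to +; running = +192.0866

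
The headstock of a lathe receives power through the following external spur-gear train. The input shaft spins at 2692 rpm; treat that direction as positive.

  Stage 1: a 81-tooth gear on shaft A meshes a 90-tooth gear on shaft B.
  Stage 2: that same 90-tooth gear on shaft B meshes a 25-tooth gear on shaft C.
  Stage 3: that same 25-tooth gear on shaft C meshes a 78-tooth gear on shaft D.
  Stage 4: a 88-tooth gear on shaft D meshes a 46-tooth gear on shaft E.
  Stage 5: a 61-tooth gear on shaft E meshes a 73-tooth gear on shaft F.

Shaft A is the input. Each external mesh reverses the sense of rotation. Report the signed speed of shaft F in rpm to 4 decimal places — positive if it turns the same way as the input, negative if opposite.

Stage 1 [81T→90T]: ω = 2692.0000×81/90 = 2422.8000 rpm, dir flips to −; running = −2422.8000
Stage 2 [90T→25T]: ω = 2422.8000×90/25 = 8722.0800 rpm, dir flips to +; running = +8722.0800
Stage 3 [25T→78T]: ω = 8722.0800×25/78 = 2795.5385 rpm, dir flips to −; running = −2795.5385
Stage 4 [88T→46T]: ω = 2795.5385×88/46 = 5347.9866 rpm, dir flips to +; running = +5347.9866
Stage 5 [61T→73T]: ω = 5347.9866×61/73 = 4468.8655 rpm, dir flips to −; running = −4468.8655

-4468.8655 rpm (opposite to input, |ω| = 4468.8655 rpm)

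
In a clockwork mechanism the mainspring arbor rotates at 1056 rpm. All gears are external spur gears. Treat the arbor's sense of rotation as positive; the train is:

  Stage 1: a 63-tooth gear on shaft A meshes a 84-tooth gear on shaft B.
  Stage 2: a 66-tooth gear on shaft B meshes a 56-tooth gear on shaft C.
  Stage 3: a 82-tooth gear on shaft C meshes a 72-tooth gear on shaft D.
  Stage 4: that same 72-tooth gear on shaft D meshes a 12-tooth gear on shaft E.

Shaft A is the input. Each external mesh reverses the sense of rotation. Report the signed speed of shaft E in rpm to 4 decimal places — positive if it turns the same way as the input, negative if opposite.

+6378.4286 rpm (same as input, |ω| = 6378.4286 rpm)

Stage 1 [63T→84T]: ω = 1056.0000×63/84 = 792.0000 rpm, dir flips to −; running = −792.0000
Stage 2 [66T→56T]: ω = 792.0000×66/56 = 933.4286 rpm, dir flips to +; running = +933.4286
Stage 3 [82T→72T]: ω = 933.4286×82/72 = 1063.0714 rpm, dir flips to −; running = −1063.0714
Stage 4 [72T→12T]: ω = 1063.0714×72/12 = 6378.4286 rpm, dir flips to +; running = +6378.4286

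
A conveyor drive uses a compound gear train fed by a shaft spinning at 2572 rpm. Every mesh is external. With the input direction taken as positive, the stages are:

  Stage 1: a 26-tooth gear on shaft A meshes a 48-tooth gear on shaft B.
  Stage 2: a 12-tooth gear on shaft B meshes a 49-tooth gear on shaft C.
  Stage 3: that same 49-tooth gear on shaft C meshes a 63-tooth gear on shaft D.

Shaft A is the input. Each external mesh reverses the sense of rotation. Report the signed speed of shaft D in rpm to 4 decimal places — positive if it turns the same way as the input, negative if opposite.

-265.3651 rpm (opposite to input, |ω| = 265.3651 rpm)

Stage 1 [26T→48T]: ω = 2572.0000×26/48 = 1393.1667 rpm, dir flips to −; running = −1393.1667
Stage 2 [12T→49T]: ω = 1393.1667×12/49 = 341.1837 rpm, dir flips to +; running = +341.1837
Stage 3 [49T→63T]: ω = 341.1837×49/63 = 265.3651 rpm, dir flips to −; running = −265.3651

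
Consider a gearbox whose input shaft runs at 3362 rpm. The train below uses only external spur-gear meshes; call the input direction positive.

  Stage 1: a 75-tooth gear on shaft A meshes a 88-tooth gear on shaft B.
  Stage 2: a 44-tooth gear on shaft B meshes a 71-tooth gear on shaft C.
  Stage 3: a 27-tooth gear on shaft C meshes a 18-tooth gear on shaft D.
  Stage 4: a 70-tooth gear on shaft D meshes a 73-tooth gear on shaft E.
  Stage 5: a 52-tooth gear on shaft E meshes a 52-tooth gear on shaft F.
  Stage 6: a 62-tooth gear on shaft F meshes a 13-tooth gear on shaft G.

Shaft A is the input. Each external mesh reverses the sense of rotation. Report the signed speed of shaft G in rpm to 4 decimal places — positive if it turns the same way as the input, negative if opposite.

+12181.0690 rpm (same as input, |ω| = 12181.0690 rpm)

Stage 1 [75T→88T]: ω = 3362.0000×75/88 = 2865.3409 rpm, dir flips to −; running = −2865.3409
Stage 2 [44T→71T]: ω = 2865.3409×44/71 = 1775.7042 rpm, dir flips to +; running = +1775.7042
Stage 3 [27T→18T]: ω = 1775.7042×27/18 = 2663.5563 rpm, dir flips to −; running = −2663.5563
Stage 4 [70T→73T]: ω = 2663.5563×70/73 = 2554.0951 rpm, dir flips to +; running = +2554.0951
Stage 5 [52T→52T]: ω = 2554.0951×52/52 = 2554.0951 rpm, dir flips to −; running = −2554.0951
Stage 6 [62T→13T]: ω = 2554.0951×62/13 = 12181.0690 rpm, dir flips to +; running = +12181.0690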